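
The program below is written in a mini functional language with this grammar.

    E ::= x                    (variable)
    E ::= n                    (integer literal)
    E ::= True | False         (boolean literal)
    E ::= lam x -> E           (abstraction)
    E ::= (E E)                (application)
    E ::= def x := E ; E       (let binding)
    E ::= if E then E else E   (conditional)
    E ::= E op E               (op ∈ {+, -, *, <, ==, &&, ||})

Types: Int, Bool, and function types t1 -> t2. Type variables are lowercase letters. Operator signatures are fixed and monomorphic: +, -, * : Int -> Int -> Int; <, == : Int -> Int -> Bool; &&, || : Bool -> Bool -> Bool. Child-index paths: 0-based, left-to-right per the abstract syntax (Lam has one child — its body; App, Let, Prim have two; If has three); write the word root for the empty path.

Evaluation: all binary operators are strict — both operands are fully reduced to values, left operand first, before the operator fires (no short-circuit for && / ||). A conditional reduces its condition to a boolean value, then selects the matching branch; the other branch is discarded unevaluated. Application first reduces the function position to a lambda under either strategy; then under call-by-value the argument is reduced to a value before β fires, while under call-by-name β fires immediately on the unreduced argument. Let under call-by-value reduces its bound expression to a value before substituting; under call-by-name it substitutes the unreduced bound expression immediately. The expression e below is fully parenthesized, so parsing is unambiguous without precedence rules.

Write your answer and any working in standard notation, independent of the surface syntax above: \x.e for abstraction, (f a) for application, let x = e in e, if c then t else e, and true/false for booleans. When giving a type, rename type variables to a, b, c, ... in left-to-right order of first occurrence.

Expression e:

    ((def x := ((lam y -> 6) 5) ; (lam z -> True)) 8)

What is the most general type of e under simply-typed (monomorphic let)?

Working:
\y._ : a -> Int
  unify a -> Int ~ Int -> b
  unify a ~ Int
  unify Int ~ b
_ _ : Int
let x : Int
\z._ : c -> Bool
  unify c -> Bool ~ Int -> d
  unify c ~ Int
  unify Bool ~ d
_ _ : Bool

Answer: Bool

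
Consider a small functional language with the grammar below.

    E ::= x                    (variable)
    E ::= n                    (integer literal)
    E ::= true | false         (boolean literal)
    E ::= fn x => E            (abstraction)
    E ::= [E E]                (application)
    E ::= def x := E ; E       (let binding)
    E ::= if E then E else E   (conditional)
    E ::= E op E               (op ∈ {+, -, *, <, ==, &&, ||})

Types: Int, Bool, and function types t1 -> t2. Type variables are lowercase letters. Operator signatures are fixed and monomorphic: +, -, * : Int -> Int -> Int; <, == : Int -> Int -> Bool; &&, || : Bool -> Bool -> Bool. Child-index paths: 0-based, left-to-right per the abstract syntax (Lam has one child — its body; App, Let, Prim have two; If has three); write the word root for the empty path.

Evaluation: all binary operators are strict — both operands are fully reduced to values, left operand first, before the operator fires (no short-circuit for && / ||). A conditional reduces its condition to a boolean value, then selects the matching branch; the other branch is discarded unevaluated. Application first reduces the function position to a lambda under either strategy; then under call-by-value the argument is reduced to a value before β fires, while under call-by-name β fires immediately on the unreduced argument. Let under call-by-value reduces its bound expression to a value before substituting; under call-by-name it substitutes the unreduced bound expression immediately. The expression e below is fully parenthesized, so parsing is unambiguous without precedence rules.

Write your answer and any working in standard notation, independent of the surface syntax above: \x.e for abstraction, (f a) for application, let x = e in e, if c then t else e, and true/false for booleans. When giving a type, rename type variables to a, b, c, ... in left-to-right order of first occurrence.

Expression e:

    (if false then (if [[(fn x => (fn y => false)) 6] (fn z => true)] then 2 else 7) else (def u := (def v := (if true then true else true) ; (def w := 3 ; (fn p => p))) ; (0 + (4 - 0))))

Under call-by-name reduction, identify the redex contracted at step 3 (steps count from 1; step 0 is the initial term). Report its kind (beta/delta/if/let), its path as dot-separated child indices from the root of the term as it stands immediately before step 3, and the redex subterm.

Answer: delta at 1 : (4 - 0)

Trace:
step 0: (if false then (if (((\x.(\y.false)) 6) (\z.true)) then 2 else 7) else (let u = (let v = (if true then true else true) in (let w = 3 in (\p.p))) in (0 + (4 - 0))))
step 1: [if@root] (let u = (let v = (if true then true else true) in (let w = 3 in (\p.p))) in (0 + (4 - 0)))
step 2: [let@root] (0 + (4 - 0))
step 3: [delta@1] (0 + 4)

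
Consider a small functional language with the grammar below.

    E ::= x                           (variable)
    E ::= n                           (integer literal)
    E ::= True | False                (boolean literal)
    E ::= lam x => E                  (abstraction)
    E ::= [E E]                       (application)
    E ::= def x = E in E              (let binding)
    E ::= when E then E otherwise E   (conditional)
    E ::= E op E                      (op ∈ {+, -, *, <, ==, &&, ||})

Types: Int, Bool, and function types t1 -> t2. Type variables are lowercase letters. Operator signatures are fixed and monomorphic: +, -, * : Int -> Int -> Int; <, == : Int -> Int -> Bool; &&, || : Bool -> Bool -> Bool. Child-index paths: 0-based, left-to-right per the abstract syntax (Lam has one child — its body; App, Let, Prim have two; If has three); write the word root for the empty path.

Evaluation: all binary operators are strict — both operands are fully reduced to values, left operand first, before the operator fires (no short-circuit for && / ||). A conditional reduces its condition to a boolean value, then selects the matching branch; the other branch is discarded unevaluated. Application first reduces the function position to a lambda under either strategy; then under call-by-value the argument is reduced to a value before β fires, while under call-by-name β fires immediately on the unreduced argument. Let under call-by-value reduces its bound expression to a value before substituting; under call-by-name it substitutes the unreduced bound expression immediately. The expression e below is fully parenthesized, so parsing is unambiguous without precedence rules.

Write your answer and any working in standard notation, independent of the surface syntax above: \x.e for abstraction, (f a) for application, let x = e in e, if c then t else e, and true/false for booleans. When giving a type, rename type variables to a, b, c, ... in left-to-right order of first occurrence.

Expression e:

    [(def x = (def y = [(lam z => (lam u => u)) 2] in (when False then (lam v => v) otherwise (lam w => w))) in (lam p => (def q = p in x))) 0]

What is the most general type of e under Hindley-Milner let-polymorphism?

Derivation:
u : b
\u._ : b -> b
\z._ : a -> b -> b
  unify a -> b -> b ~ Int -> c
  unify a ~ Int
  unify b -> b ~ c
_ _ : b -> b
let y : forall. b -> b
  unify Bool ~ Bool
v : d
\v._ : d -> d
w : e
\w._ : e -> e
  unify d -> d ~ e -> e
  unify d ~ e
  unify e ~ e
let x : forall. e -> e
p : f
let q : f
x : g -> g
\p._ : f -> g -> g
  unify f -> g -> g ~ Int -> h
  unify f ~ Int
  unify g -> g ~ h
_ _ : g -> g

Answer: a -> a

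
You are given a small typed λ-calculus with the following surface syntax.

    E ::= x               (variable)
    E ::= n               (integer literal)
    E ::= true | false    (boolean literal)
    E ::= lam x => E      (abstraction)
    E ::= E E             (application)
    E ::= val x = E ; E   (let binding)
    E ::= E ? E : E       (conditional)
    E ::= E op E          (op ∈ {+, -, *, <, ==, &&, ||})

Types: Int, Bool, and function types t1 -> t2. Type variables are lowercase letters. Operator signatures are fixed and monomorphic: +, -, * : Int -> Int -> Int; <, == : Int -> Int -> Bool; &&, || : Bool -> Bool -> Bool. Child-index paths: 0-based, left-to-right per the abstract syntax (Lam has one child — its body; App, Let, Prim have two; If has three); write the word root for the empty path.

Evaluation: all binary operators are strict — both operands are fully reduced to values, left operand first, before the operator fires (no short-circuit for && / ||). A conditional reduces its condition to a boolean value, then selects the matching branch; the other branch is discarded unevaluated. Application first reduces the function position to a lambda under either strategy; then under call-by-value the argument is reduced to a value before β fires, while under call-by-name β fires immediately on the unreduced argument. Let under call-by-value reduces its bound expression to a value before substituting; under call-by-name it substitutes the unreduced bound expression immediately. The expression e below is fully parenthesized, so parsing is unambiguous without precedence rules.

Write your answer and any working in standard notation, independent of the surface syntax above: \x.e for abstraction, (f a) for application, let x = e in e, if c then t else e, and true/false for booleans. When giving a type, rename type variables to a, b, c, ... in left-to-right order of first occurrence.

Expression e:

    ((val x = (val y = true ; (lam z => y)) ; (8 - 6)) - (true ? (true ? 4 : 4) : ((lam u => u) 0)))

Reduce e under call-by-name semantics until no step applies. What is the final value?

Answer: -2

Trace:
step 0: ((let x = (let y = true in (\z.y)) in (8 - 6)) - (if true then (if true then 4 else 4) else ((\u.u) 0)))
step 1: [let@0] ((8 - 6) - (if true then (if true then 4 else 4) else ((\u.u) 0)))
step 2: [delta@0] (2 - (if true then (if true then 4 else 4) else ((\u.u) 0)))
step 3: [if@1] (2 - (if true then 4 else 4))
step 4: [if@1] (2 - 4)
step 5: [delta@root] -2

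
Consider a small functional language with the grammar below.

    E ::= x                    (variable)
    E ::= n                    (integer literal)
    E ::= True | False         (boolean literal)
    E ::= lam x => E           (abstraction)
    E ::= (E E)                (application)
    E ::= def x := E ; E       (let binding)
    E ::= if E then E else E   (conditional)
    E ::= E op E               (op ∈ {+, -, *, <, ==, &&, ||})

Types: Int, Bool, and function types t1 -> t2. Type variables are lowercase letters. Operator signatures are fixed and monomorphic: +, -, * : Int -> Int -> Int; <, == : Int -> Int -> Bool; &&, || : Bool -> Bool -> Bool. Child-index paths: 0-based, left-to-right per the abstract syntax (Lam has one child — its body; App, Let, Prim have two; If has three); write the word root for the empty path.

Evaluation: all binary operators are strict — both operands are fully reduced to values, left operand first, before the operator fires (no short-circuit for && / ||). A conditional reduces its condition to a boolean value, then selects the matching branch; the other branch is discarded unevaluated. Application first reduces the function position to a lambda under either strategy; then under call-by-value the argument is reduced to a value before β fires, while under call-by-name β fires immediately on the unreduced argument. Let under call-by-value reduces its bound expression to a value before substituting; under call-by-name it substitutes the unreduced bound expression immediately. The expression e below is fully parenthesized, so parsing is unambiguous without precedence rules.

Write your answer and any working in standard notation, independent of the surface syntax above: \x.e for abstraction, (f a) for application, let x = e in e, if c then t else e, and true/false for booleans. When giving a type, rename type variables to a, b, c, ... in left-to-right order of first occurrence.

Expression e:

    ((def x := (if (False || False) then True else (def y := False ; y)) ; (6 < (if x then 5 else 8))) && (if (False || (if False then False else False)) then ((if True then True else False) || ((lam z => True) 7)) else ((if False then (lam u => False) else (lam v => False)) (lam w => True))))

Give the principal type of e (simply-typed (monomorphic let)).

Working:
  unify Bool ~ Bool
  unify Bool ~ Bool
  unify Bool ~ Bool
let y : Bool
y : Bool
  unify Bool ~ Bool
let x : Bool
  unify Int ~ Int
x : Bool
  unify Bool ~ Bool
  unify Int ~ Int
  unify Int ~ Int
  unify Bool ~ Bool
  unify Bool ~ Bool
  unify Bool ~ Bool
  unify Bool ~ Bool
  unify Bool ~ Bool
  unify Bool ~ Bool
  unify Bool ~ Bool
  unify Bool ~ Bool
  unify Bool ~ Bool
\z._ : a -> Bool
  unify a -> Bool ~ Int -> b
  unify a ~ Int
  unify Bool ~ b
_ _ : Bool
  unify Bool ~ Bool
  unify Bool ~ Bool
\u._ : c -> Bool
\v._ : d -> Bool
  unify c -> Bool ~ d -> Bool
  unify c ~ d
  unify Bool ~ Bool
\w._ : e -> Bool
  unify d -> Bool ~ (e -> Bool) -> f
  unify d ~ e -> Bool
  unify Bool ~ f
_ _ : Bool
  unify Bool ~ Bool
  unify Bool ~ Bool

Answer: Bool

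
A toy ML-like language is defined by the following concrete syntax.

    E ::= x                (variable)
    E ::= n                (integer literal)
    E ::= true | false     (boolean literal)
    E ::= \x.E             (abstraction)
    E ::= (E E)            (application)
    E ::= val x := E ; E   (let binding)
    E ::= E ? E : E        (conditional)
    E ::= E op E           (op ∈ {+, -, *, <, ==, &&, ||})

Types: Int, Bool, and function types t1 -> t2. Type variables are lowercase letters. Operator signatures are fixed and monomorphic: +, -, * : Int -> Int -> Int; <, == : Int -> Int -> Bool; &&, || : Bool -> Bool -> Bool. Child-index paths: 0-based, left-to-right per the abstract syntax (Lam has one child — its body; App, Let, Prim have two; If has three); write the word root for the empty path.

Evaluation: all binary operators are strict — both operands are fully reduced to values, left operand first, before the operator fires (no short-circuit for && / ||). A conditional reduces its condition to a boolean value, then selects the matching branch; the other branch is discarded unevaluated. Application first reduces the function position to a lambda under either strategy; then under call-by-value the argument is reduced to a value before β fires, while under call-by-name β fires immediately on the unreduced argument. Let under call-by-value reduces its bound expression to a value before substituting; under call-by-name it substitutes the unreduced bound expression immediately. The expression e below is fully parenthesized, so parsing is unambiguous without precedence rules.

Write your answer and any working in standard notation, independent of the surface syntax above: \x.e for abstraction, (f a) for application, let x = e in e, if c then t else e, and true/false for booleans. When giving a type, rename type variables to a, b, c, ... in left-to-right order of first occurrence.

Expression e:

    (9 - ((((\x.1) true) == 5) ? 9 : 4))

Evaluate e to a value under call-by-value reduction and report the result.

Working:
step 0: (9 - (if (((\x.1) true) == 5) then 9 else 4))
step 1: [beta@1.0.0] (9 - (if (1 == 5) then 9 else 4))
step 2: [delta@1.0] (9 - (if false then 9 else 4))
step 3: [if@1] (9 - 4)
step 4: [delta@root] 5

Answer: 5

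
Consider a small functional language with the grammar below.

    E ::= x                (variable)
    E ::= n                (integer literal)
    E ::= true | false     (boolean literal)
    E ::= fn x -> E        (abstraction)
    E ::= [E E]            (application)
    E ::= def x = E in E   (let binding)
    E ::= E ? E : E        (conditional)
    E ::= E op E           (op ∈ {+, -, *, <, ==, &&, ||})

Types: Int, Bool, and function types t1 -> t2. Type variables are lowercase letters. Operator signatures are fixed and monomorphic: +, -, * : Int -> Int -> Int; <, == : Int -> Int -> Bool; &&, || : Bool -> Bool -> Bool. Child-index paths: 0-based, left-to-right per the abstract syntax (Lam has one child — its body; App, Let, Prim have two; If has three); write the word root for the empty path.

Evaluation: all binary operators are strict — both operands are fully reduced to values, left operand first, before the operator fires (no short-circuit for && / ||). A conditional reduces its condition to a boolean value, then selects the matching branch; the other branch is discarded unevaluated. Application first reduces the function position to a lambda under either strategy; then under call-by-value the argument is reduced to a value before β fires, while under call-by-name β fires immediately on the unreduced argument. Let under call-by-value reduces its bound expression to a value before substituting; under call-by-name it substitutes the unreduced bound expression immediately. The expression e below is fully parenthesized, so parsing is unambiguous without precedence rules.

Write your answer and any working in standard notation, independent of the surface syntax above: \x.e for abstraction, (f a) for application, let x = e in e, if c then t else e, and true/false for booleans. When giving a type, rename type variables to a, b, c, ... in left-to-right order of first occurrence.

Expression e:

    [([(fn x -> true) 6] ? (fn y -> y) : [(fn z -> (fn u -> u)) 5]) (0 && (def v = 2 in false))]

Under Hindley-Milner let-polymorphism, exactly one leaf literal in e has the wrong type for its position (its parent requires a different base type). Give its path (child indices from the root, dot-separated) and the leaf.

Answer: 1.0 : 0

Trace:
\x._ : a -> Bool
  unify a -> Bool ~ Int -> b
  unify a ~ Int
  unify Bool ~ b
_ _ : Bool
  unify Bool ~ Bool
y : c
\y._ : c -> c
u : e
\u._ : e -> e
\z._ : d -> e -> e
  unify d -> e -> e ~ Int -> f
  unify d ~ Int
  unify e -> e ~ f
_ _ : e -> e
  unify c -> c ~ e -> e
  unify c ~ e
  unify e ~ e
  unify Int ~ Bool
  FAIL: mismatch Int ~ Bool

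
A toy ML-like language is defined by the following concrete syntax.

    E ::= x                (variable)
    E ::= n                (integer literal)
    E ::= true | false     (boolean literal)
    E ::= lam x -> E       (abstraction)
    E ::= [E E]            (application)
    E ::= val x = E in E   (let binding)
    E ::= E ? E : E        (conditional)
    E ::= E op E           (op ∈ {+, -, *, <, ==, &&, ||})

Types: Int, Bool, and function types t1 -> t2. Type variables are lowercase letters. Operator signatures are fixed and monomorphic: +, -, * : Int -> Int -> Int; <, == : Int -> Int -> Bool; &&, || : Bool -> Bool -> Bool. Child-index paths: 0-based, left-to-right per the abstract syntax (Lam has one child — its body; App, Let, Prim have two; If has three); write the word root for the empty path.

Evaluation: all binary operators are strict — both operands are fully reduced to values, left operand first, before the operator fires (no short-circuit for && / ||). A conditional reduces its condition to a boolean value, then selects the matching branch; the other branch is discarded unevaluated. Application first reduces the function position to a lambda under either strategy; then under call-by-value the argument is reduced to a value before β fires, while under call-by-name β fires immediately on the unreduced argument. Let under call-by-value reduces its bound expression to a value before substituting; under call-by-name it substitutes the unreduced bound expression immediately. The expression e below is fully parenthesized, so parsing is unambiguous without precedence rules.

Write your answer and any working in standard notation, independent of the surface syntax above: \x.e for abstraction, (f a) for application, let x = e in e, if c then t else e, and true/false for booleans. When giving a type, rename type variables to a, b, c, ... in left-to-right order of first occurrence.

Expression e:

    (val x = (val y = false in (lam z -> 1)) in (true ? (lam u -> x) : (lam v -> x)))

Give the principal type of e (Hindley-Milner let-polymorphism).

Trace:
let y : Bool
\z._ : a -> Int
let x : forall. a -> Int
  unify Bool ~ Bool
x : c -> Int
\u._ : b -> c -> Int
x : e -> Int
\v._ : d -> e -> Int
  unify b -> c -> Int ~ d -> e -> Int
  unify b ~ d
  unify c -> Int ~ e -> Int
  unify c ~ e
  unify Int ~ Int

Answer: a -> b -> Int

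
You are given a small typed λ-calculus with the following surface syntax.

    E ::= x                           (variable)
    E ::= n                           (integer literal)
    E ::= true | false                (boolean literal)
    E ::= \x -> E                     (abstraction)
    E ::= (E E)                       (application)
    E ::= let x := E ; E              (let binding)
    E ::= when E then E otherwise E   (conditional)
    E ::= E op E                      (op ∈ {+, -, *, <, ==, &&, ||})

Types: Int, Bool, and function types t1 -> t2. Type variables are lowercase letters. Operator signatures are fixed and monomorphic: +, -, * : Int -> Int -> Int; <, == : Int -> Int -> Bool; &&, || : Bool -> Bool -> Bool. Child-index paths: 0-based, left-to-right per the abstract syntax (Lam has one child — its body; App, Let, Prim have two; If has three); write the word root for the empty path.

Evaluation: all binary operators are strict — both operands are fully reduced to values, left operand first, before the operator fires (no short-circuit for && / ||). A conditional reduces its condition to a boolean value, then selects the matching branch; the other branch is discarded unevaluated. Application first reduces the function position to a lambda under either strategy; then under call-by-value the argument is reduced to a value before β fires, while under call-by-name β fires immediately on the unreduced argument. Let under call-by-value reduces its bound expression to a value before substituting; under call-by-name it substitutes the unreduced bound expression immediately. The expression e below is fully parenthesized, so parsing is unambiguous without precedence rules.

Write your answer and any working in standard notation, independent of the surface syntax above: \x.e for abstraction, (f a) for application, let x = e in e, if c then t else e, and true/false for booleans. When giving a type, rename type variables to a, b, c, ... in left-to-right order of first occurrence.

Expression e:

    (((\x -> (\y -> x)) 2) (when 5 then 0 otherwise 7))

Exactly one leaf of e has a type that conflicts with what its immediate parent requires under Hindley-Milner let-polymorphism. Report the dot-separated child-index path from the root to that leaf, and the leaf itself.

Derivation:
x : a
\y._ : b -> a
\x._ : a -> b -> a
  unify a -> b -> a ~ Int -> c
  unify a ~ Int
  unify b -> Int ~ c
_ _ : b -> Int
  unify Int ~ Bool
  FAIL: mismatch Int ~ Bool

Answer: 1.0 : 5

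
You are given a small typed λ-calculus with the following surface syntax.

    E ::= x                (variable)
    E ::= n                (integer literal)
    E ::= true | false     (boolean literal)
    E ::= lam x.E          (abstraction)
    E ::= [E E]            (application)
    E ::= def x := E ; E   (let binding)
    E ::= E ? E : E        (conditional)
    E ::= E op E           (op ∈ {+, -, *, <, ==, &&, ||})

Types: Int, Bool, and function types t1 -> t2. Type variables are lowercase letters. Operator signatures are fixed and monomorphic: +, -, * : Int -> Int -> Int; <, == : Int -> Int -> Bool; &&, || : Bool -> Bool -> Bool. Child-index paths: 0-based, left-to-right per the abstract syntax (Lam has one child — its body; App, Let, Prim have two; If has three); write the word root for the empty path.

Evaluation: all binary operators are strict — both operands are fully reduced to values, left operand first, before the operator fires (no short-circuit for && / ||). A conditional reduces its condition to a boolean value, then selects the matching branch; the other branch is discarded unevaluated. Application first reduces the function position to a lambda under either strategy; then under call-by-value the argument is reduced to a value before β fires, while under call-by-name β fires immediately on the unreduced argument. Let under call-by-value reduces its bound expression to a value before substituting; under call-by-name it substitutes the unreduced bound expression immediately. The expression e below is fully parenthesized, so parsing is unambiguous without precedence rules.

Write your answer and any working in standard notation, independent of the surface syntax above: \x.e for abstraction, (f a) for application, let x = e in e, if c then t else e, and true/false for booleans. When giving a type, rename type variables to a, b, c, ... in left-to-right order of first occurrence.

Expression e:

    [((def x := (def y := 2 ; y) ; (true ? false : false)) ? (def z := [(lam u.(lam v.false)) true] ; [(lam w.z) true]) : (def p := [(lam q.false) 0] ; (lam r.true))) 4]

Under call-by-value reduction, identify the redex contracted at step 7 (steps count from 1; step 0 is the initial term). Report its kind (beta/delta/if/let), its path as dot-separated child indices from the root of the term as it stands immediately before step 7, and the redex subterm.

Working:
step 0: ((if (let x = (let y = 2 in y) in (if true then false else false)) then (let z = ((\u.(\v.false)) true) in ((\w.z) true)) else (let p = ((\q.false) 0) in (\r.true))) 4)
step 1: [let@0.0.0] ((if (let x = 2 in (if true then false else false)) then (let z = ((\u.(\v.false)) true) in ((\w.z) true)) else (let p = ((\q.false) 0) in (\r.true))) 4)
step 2: [let@0.0] ((if (if true then false else false) then (let z = ((\u.(\v.false)) true) in ((\w.z) true)) else (let p = ((\q.false) 0) in (\r.true))) 4)
step 3: [if@0.0] ((if false then (let z = ((\u.(\v.false)) true) in ((\w.z) true)) else (let p = ((\q.false) 0) in (\r.true))) 4)
step 4: [if@0] ((let p = ((\q.false) 0) in (\r.true)) 4)
step 5: [beta@0.0] ((let p = false in (\r.true)) 4)
step 6: [let@0] ((\r.true) 4)
step 7: [beta@root] true

Answer: beta at root : ((\r.true) 4)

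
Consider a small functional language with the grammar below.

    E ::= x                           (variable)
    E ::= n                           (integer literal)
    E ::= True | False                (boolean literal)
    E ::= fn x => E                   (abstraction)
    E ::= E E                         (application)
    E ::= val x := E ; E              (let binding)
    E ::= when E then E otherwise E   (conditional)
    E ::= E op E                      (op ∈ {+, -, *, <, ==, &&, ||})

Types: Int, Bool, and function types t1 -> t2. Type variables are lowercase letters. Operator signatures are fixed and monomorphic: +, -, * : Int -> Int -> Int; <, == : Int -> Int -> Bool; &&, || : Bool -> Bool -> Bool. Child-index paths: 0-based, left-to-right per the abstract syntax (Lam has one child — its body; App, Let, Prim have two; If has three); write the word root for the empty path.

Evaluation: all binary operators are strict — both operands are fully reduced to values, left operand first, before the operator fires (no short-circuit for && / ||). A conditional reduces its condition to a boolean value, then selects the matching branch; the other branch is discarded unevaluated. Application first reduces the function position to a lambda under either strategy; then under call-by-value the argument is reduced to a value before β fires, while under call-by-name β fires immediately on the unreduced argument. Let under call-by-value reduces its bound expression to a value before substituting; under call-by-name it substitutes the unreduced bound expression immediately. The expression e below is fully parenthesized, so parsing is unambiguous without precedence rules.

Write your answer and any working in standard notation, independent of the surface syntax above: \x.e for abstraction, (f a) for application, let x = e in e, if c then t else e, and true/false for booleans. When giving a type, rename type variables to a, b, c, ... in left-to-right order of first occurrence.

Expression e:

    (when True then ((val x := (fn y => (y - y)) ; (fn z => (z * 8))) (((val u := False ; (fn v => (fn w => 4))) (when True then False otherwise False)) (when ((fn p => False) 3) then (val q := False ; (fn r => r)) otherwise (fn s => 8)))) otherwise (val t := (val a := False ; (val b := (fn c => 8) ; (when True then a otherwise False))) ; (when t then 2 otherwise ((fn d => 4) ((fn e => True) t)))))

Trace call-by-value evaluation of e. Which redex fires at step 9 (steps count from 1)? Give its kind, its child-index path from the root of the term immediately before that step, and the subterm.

Trace:
step 0: (if true then ((let x = (\y.(y - y)) in (\z.(z * 8))) (((let u = false in (\v.(\w.4))) (if true then false else false)) (if ((\p.false) 3) then (let q = false in (\r.r)) else (\s.8)))) else (let t = (let a = false in (let b = (\c.8) in (if true then a else false))) in (if t then 2 else ((\d.4) ((\e.true) t)))))
step 1: [if@root] ((let x = (\y.(y - y)) in (\z.(z * 8))) (((let u = false in (\v.(\w.4))) (if true then false else false)) (if ((\p.false) 3) then (let q = false in (\r.r)) else (\s.8))))
step 2: [let@0] ((\z.(z * 8)) (((let u = false in (\v.(\w.4))) (if true then false else false)) (if ((\p.false) 3) then (let q = false in (\r.r)) else (\s.8))))
step 3: [let@1.0.0] ((\z.(z * 8)) (((\v.(\w.4)) (if true then false else false)) (if ((\p.false) 3) then (let q = false in (\r.r)) else (\s.8))))
step 4: [if@1.0.1] ((\z.(z * 8)) (((\v.(\w.4)) false) (if ((\p.false) 3) then (let q = false in (\r.r)) else (\s.8))))
step 5: [beta@1.0] ((\z.(z * 8)) ((\w.4) (if ((\p.false) 3) then (let q = false in (\r.r)) else (\s.8))))
step 6: [beta@1.1.0] ((\z.(z * 8)) ((\w.4) (if false then (let q = false in (\r.r)) else (\s.8))))
step 7: [if@1.1] ((\z.(z * 8)) ((\w.4) (\s.8)))
step 8: [beta@1] ((\z.(z * 8)) 4)
step 9: [beta@root] (4 * 8)

Answer: beta at root : ((\z.(z * 8)) 4)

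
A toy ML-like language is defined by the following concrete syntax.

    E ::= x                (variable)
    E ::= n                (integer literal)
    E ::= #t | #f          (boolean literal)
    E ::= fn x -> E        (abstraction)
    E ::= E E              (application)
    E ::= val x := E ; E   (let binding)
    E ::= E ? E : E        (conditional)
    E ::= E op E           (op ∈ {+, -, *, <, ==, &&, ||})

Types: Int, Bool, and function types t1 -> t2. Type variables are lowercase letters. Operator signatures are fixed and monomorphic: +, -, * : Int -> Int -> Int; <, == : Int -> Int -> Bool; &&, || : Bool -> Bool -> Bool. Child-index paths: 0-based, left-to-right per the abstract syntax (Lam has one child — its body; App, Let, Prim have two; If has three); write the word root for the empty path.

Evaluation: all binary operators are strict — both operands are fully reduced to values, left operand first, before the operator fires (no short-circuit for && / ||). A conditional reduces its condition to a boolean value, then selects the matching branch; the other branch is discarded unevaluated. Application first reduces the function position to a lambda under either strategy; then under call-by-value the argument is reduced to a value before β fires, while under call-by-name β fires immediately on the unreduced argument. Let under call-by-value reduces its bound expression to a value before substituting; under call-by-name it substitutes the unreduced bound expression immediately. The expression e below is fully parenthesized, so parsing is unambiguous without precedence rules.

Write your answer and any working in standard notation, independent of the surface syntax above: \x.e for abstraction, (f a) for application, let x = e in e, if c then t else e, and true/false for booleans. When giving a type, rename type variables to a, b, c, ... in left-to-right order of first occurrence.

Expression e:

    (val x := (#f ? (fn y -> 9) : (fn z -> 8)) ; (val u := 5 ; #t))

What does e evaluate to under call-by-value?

Derivation:
step 0: (let x = (if false then (\y.9) else (\z.8)) in (let u = 5 in true))
step 1: [if@0] (let x = (\z.8) in (let u = 5 in true))
step 2: [let@root] (let u = 5 in true)
step 3: [let@root] true

Answer: true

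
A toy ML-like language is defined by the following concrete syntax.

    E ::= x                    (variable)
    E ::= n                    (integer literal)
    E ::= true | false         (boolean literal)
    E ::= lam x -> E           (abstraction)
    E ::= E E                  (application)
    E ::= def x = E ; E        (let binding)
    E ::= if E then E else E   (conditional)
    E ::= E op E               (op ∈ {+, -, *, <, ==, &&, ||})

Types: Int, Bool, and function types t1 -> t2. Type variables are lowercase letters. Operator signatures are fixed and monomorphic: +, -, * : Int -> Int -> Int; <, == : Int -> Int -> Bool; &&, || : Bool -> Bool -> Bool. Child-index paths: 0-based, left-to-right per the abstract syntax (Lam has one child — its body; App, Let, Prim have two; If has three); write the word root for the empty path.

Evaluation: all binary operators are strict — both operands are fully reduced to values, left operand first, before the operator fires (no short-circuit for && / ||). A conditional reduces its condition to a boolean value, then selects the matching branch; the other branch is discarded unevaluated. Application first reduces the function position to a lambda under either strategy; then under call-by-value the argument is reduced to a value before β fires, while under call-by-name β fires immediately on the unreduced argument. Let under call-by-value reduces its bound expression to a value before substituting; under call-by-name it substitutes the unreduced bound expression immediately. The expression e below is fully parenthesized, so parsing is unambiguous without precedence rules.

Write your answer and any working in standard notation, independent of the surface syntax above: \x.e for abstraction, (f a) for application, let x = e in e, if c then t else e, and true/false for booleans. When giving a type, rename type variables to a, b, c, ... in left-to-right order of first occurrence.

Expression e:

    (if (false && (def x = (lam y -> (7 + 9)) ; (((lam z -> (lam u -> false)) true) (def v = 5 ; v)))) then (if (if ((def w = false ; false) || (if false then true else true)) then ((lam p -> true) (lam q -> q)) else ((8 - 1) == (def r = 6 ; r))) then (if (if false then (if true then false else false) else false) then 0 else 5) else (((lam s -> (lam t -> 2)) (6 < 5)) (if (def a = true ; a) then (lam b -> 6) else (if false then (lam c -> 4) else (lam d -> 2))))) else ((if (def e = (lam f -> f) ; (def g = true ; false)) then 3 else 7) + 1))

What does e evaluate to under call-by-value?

Answer: 8

Trace:
step 0: (if (false && (let x = (\y.(7 + 9)) in (((\z.(\u.false)) true) (let v = 5 in v)))) then (if (if ((let w = false in false) || (if false then true else true)) then ((\p.true) (\q.q)) else ((8 - 1) == (let r = 6 in r))) then (if (if false then (if true then false else false) else false) then 0 else 5) else (((\s.(\t.2)) (6 < 5)) (if (let a = true in a) then (\b.6) else (if false then (\c.4) else (\d.2))))) else ((if (let e = (\f.f) in (let g = true in false)) then 3 else 7) + 1))
step 1: [let@0.1] (if (false && (((\z.(\u.false)) true) (let v = 5 in v))) then (if (if ((let w = false in false) || (if false then true else true)) then ((\p.true) (\q.q)) else ((8 - 1) == (let r = 6 in r))) then (if (if false then (if true then false else false) else false) then 0 else 5) else (((\s.(\t.2)) (6 < 5)) (if (let a = true in a) then (\b.6) else (if false then (\c.4) else (\d.2))))) else ((if (let e = (\f.f) in (let g = true in false)) then 3 else 7) + 1))
step 2: [beta@0.1.0] (if (false && ((\u.false) (let v = 5 in v))) then (if (if ((let w = false in false) || (if false then true else true)) then ((\p.true) (\q.q)) else ((8 - 1) == (let r = 6 in r))) then (if (if false then (if true then false else false) else false) then 0 else 5) else (((\s.(\t.2)) (6 < 5)) (if (let a = true in a) then (\b.6) else (if false then (\c.4) else (\d.2))))) else ((if (let e = (\f.f) in (let g = true in false)) then 3 else 7) + 1))
step 3: [let@0.1.1] (if (false && ((\u.false) 5)) then (if (if ((let w = false in false) || (if false then true else true)) then ((\p.true) (\q.q)) else ((8 - 1) == (let r = 6 in r))) then (if (if false then (if true then false else false) else false) then 0 else 5) else (((\s.(\t.2)) (6 < 5)) (if (let a = true in a) then (\b.6) else (if false then (\c.4) else (\d.2))))) else ((if (let e = (\f.f) in (let g = true in false)) then 3 else 7) + 1))
step 4: [beta@0.1] (if (false && false) then (if (if ((let w = false in false) || (if false then true else true)) then ((\p.true) (\q.q)) else ((8 - 1) == (let r = 6 in r))) then (if (if false then (if true then false else false) else false) then 0 else 5) else (((\s.(\t.2)) (6 < 5)) (if (let a = true in a) then (\b.6) else (if false then (\c.4) else (\d.2))))) else ((if (let e = (\f.f) in (let g = true in false)) then 3 else 7) + 1))
step 5: [delta@0] (if false then (if (if ((let w = false in false) || (if false then true else true)) then ((\p.true) (\q.q)) else ((8 - 1) == (let r = 6 in r))) then (if (if false then (if true then false else false) else false) then 0 else 5) else (((\s.(\t.2)) (6 < 5)) (if (let a = true in a) then (\b.6) else (if false then (\c.4) else (\d.2))))) else ((if (let e = (\f.f) in (let g = true in false)) then 3 else 7) + 1))
step 6: [if@root] ((if (let e = (\f.f) in (let g = true in false)) then 3 else 7) + 1)
step 7: [let@0.0] ((if (let g = true in false) then 3 else 7) + 1)
step 8: [let@0.0] ((if false then 3 else 7) + 1)
step 9: [if@0] (7 + 1)
step 10: [delta@root] 8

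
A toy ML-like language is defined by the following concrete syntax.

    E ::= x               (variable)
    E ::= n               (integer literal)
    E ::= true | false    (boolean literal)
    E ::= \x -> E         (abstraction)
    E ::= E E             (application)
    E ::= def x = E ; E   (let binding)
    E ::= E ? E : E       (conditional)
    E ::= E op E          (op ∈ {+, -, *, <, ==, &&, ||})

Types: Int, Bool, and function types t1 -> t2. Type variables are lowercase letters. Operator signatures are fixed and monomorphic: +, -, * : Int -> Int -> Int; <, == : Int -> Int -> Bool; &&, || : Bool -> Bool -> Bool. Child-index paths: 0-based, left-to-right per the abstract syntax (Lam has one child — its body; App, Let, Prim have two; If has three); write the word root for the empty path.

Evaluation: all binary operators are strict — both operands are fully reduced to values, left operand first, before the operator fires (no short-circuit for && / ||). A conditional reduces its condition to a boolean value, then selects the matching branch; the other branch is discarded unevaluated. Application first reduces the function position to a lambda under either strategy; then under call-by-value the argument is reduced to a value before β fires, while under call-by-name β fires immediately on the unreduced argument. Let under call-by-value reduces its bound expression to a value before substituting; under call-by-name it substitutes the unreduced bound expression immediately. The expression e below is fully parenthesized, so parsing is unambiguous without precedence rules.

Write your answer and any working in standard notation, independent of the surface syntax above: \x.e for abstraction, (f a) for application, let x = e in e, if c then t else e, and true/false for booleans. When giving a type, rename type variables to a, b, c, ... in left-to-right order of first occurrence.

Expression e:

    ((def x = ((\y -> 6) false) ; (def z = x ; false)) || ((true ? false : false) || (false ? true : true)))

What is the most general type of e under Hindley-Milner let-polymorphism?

Answer: Bool

Working:
\y._ : a -> Int
  unify a -> Int ~ Bool -> b
  unify a ~ Bool
  unify Int ~ b
_ _ : Int
let x : Int
x : Int
let z : Int
  unify Bool ~ Bool
  unify Bool ~ Bool
  unify Bool ~ Bool
  unify Bool ~ Bool
  unify Bool ~ Bool
  unify Bool ~ Bool
  unify Bool ~ Bool
  unify Bool ~ Bool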